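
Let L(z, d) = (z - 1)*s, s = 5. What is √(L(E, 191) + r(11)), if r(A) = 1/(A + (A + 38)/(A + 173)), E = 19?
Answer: √387141042/2073 ≈ 9.4915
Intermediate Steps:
r(A) = 1/(A + (38 + A)/(173 + A))
L(z, d) = -5 + 5*z (L(z, d) = (z - 1)*5 = (-1 + z)*5 = -5 + 5*z)
√(L(E, 191) + r(11)) = √((-5 + 5*19) + (173 + 11)/(38 + 11² + 174*11)) = √((-5 + 95) + 184/(38 + 121 + 1914)) = √(90 + 184/2073) = √(186754/2073) = √387141042/2073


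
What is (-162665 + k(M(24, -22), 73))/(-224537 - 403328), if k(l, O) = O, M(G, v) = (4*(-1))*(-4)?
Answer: 162592/627865 ≈ 0.25896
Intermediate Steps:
M(G, v) = 16 (M(G, v) = -4*(-4) = 16)
(-162665 + k(M(24, -22), 73))/(-224537 - 403328) = (-162665 + 73)/(-224537 - 403328) = -162592/(-627865) = -162592*(-1/627865) = 162592/627865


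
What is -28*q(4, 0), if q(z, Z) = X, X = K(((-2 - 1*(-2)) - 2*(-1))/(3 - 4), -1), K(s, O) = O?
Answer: 28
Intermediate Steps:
X = -1
q(z, Z) = -1
-28*q(4, 0) = -28*(-1) = 28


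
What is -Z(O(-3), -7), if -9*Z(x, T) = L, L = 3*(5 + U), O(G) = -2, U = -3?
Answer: 2/3 ≈ 0.66667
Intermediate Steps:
L = 6 (L = 3*(5 - 3) = 3*2 = 6)
Z(x, T) = -2/3 (Z(x, T) = -1/9*6 = -2/3)
-Z(O(-3), -7) = -1*(-2/3) = 2/3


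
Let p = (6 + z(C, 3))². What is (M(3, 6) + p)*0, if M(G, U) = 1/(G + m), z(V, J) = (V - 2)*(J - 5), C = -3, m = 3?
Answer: 0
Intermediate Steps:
z(V, J) = (-5 + J)*(-2 + V) (z(V, J) = (-2 + V)*(-5 + J) = (-5 + J)*(-2 + V))
M(G, U) = 1/(3 + G) (M(G, U) = 1/(G + 3) = 1/(3 + G))
p = 256 (p = (6 + (10 - 5*(-3) - 2*3 + 3*(-3)))² = (6 + (10 + 15 - 6 - 9))² = (6 + 10)² = 16² = 256)
(M(3, 6) + p)*0 = (1/(3 + 3) + 256)*0 = (1/6 + 256)*0 = (⅙ + 256)*0 = (1537/6)*0 = 0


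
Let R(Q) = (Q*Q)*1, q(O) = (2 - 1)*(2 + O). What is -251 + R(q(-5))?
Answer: -242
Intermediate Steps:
q(O) = 2 + O (q(O) = 1*(2 + O) = 2 + O)
R(Q) = Q² (R(Q) = Q²*1 = Q²)
-251 + R(q(-5)) = -251 + (2 - 5)² = -251 + (-3)² = -251 + 9 = -242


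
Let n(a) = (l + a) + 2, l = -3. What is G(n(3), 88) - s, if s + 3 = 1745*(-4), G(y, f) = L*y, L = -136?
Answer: 6711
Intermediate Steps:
n(a) = -1 + a (n(a) = (-3 + a) + 2 = -1 + a)
G(y, f) = -136*y
s = -6983 (s = -3 + 1745*(-4) = -3 - 6980 = -6983)
G(n(3), 88) - s = -136*(-1 + 3) - 1*(-6983) = -136*2 + 6983 = -272 + 6983 = 6711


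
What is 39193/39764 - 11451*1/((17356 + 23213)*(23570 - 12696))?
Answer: 2881571837749/2923630245964 ≈ 0.98561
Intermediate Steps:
39193/39764 - 11451*1/((17356 + 23213)*(23570 - 12696)) = 39193*(1/39764) - 11451/(40569*10874) = 39193/39764 - 11451/441147306 = 39193/39764 - 11451*1/441147306 = 39193/39764 - 3817/147049102 = 2881571837749/2923630245964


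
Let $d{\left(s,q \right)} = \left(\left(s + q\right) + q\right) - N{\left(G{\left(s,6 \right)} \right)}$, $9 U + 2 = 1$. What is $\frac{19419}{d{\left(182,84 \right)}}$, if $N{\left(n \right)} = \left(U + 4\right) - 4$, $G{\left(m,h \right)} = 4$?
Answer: $\frac{174771}{3151} \approx 55.465$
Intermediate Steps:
$U = - \frac{1}{9}$ ($U = - \frac{2}{9} + \frac{1}{9} \cdot 1 = - \frac{2}{9} + \frac{1}{9} = - \frac{1}{9} \approx -0.11111$)
$N{\left(n \right)} = - \frac{1}{9}$ ($N{\left(n \right)} = \left(- \frac{1}{9} + 4\right) - 4 = \frac{35}{9} - 4 = - \frac{1}{9}$)
$d{\left(s,q \right)} = \frac{1}{9} + s + 2 q$ ($d{\left(s,q \right)} = \left(\left(s + q\right) + q\right) - - \frac{1}{9} = \left(\left(q + s\right) + q\right) + \frac{1}{9} = \left(s + 2 q\right) + \frac{1}{9} = \frac{1}{9} + s + 2 q$)
$\frac{19419}{d{\left(182,84 \right)}} = \frac{19419}{\frac{1}{9} + 182 + 2 \cdot 84} = \frac{19419}{\frac{1}{9} + 182 + 168} = \frac{19419}{\frac{3151}{9}} = 19419 \cdot \frac{9}{3151} = \frac{174771}{3151}$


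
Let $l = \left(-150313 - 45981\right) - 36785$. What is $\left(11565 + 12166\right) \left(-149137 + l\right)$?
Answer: $-9070367896$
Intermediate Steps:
$l = -233079$ ($l = -196294 - 36785 = -233079$)
$\left(11565 + 12166\right) \left(-149137 + l\right) = \left(11565 + 12166\right) \left(-149137 - 233079\right) = 23731 \left(-382216\right) = -9070367896$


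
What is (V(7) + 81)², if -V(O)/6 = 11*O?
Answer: 145161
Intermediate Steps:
V(O) = -66*O
(V(7) + 81)² = (-66*7 + 81)² = (-462 + 81)² = (-381)² = 145161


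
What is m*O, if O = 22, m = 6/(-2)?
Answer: -66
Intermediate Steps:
m = -3 (m = 6*(-1/2) = -3)
m*O = -3*22 = -66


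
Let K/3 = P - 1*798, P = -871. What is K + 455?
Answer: -4552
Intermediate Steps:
K = -5007 (K = 3*(-871 - 1*798) = 3*(-871 - 798) = 3*(-1669) = -5007)
K + 455 = -5007 + 455 = -4552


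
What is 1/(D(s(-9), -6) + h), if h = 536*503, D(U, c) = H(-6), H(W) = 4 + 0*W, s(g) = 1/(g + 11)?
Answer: 1/269612 ≈ 3.7090e-6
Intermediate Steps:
s(g) = 1/(11 + g)
H(W) = 4 (H(W) = 4 + 0 = 4)
D(U, c) = 4
h = 269608
1/(D(s(-9), -6) + h) = 1/(4 + 269608) = 1/269612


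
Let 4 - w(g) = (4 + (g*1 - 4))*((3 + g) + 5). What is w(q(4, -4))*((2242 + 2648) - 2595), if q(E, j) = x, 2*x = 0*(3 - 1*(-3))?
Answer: 9180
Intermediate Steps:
x = 0 (x = (0*(3 - 1*(-3)))/2 = (0*(3 + 3))/2 = (0*6)/2 = (½)*0 = 0)
q(E, j) = 0
w(g) = 4 - g*(8 + g) (w(g) = 4 - (4 + (g*1 - 4))*((3 + g) + 5) = 4 - (4 + (g - 4))*(8 + g) = 4 - (4 + (-4 + g))*(8 + g) = 4 - g*(8 + g))
w(q(4, -4))*((2242 + 2648) - 2595) = (4 - 1*0² - 8*0)*((2242 + 2648) - 2595) = (4 - 1*0 + 0)*(4890 - 2595) = (4 + 0 + 0)*2295 = 4*2295 = 9180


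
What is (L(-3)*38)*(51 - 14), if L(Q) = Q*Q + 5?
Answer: 19684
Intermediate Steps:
L(Q) = 5 + Q² (L(Q) = Q² + 5 = 5 + Q²)
(L(-3)*38)*(51 - 14) = ((5 + (-3)²)*38)*(51 - 14) = ((5 + 9)*38)*37 = (14*38)*37 = 532*37 = 19684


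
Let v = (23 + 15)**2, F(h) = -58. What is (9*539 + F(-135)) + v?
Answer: 6237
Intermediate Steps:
v = 1444 (v = 38**2 = 1444)
(9*539 + F(-135)) + v = (9*539 - 58) + 1444 = (4851 - 58) + 1444 = 4793 + 1444 = 6237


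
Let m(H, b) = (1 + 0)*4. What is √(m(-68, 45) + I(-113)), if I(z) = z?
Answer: I*√109 ≈ 10.44*I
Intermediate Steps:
m(H, b) = 4 (m(H, b) = 1*4 = 4)
√(m(-68, 45) + I(-113)) = √(4 - 113) = √(-109) = I*√109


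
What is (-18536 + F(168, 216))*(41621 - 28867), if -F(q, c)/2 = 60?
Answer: -237938624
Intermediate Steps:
F(q, c) = -120 (F(q, c) = -2*60 = -120)
(-18536 + F(168, 216))*(41621 - 28867) = (-18536 - 120)*(41621 - 28867) = -18656*12754 = -237938624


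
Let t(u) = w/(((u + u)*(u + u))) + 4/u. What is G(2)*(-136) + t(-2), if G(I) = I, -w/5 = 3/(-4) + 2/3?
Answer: -52603/192 ≈ -273.97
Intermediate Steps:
w = 5/12 (w = -5*(3/(-4) + 2/3) = -5*(3*(-¼) + 2*(⅓)) = -5*(-¾ + ⅔) = -5*(-1/12) = 5/12 ≈ 0.41667)
t(u) = 4/u + 5/(48*u²) (t(u) = 5/(12*(((u + u)*(u + u)))) + 4/u = 5/(12*(((2*u)*(2*u)))) + 4/u = 5/(12*((4*u²))) + 4/u = 5*(1/(4*u²))/12 + 4/u = 5/(48*u²) + 4/u = 4/u + 5/(48*u²))
G(2)*(-136) + t(-2) = 2*(-136) + (1/48)*(5 + 192*(-2))/(-2)² = -272 + (1/48)*(¼)*(5 - 384) = -272 + (1/48)*(¼)*(-379) = -272 - 379/192 = -52603/192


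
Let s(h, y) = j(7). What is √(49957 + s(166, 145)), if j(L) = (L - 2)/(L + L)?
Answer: √9791642/14 ≈ 223.51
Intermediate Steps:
j(L) = (-2 + L)/(2*L) (j(L) = (-2 + L)/((2*L)) = (-2 + L)*(1/(2*L)) = (-2 + L)/(2*L))
s(h, y) = 5/14 (s(h, y) = (½)*(-2 + 7)/7 = (½)*(⅐)*5 = 5/14)
√(49957 + s(166, 145)) = √(49957 + 5/14) = √(699403/14) = √9791642/14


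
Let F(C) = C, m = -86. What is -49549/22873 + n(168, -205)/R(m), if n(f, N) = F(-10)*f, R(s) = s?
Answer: 17082713/983539 ≈ 17.369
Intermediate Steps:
n(f, N) = -10*f
-49549/22873 + n(168, -205)/R(m) = -49549/22873 - 10*168/(-86) = -49549*1/22873 - 1680*(-1/86) = -49549/22873 + 840/43 = 17082713/983539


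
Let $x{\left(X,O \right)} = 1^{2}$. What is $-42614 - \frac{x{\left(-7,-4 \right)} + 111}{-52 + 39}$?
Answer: $- \frac{553870}{13} \approx -42605.0$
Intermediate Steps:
$x{\left(X,O \right)} = 1$
$-42614 - \frac{x{\left(-7,-4 \right)} + 111}{-52 + 39} = -42614 - \frac{1 + 111}{-52 + 39} = -42614 - \frac{112}{-13} = -42614 - 112 \left(- \frac{1}{13}\right) = -42614 - - \frac{112}{13} = -42614 + \frac{112}{13} = - \frac{553870}{13}$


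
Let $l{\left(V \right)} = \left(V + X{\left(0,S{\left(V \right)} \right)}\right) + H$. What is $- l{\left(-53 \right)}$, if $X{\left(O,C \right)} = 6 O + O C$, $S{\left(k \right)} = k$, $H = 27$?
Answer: $26$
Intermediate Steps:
$X{\left(O,C \right)} = 6 O + C O$
$l{\left(V \right)} = 27 + V$ ($l{\left(V \right)} = \left(V + 0 \left(6 + V\right)\right) + 27 = \left(V + 0\right) + 27 = V + 27 = 27 + V$)
$- l{\left(-53 \right)} = - (27 - 53) = \left(-1\right) \left(-26\right) = 26$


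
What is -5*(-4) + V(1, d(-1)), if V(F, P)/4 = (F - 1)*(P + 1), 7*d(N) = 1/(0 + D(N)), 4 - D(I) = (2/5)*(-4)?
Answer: 20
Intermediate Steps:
D(I) = 28/5 (D(I) = 4 - 2/5*(-4) = 4 - 2*(⅕)*(-4) = 4 - 2*(-4)/5 = 4 - 1*(-8/5) = 4 + 8/5 = 28/5)
d(N) = 5/196 (d(N) = 1/(7*(0 + 28/5)) = 1/(7*(28/5)) = (⅐)*(5/28) = 5/196)
V(F, P) = 4*(1 + P)*(-1 + F) (V(F, P) = 4*((F - 1)*(P + 1)) = 4*((-1 + F)*(1 + P)) = 4*((1 + P)*(-1 + F)) = 4*(1 + P)*(-1 + F))
-5*(-4) + V(1, d(-1)) = -5*(-4) + (-4 - 4*5/196 + 4*1 + 4*1*(5/196)) = 20 + (-4 - 5/49 + 4 + 5/49) = 20 + 0 = 20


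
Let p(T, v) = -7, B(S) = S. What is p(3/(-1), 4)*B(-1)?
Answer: 7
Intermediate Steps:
p(3/(-1), 4)*B(-1) = -7*(-1) = 7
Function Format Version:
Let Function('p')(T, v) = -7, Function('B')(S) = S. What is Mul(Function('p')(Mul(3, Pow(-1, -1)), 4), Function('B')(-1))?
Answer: 7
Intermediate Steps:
Mul(Function('p')(Mul(3, Pow(-1, -1)), 4), Function('B')(-1)) = Mul(-7, -1) = 7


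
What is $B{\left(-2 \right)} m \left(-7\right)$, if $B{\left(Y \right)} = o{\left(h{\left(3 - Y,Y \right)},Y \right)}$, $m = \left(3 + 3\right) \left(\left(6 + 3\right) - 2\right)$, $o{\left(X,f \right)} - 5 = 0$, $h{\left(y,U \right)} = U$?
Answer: $-1470$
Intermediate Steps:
$o{\left(X,f \right)} = 5$ ($o{\left(X,f \right)} = 5 + 0 = 5$)
$m = 42$ ($m = 6 \left(9 - 2\right) = 6 \cdot 7 = 42$)
$B{\left(Y \right)} = 5$
$B{\left(-2 \right)} m \left(-7\right) = 5 \cdot 42 \left(-7\right) = 210 \left(-7\right) = -1470$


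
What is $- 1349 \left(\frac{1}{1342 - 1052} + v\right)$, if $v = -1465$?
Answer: $\frac{573121301}{290} \approx 1.9763 \cdot 10^{6}$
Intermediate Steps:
$- 1349 \left(\frac{1}{1342 - 1052} + v\right) = - 1349 \left(\frac{1}{1342 - 1052} - 1465\right) = - 1349 \left(\frac{1}{290} - 1465\right) = \left(-1349\right) \left(- \frac{424849}{290}\right) = \frac{573121301}{290}$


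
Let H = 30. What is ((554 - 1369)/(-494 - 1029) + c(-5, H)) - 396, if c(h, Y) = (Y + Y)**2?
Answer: 4880507/1523 ≈ 3204.5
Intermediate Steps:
c(h, Y) = 4*Y**2 (c(h, Y) = (2*Y)**2 = 4*Y**2)
((554 - 1369)/(-494 - 1029) + c(-5, H)) - 396 = ((554 - 1369)/(-494 - 1029) + 4*30**2) - 396 = (-815/(-1523) + 4*900) - 396 = (-815*(-1/1523) + 3600) - 396 = (815/1523 + 3600) - 396 = 5483615/1523 - 396 = 4880507/1523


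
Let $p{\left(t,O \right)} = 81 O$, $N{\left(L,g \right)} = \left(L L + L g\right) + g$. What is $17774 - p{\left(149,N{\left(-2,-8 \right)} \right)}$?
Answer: $16802$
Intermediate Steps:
$N{\left(L,g \right)} = g + L^{2} + L g$ ($N{\left(L,g \right)} = \left(L^{2} + L g\right) + g = g + L^{2} + L g$)
$17774 - p{\left(149,N{\left(-2,-8 \right)} \right)} = 17774 - 81 \left(-8 + \left(-2\right)^{2} - -16\right) = 17774 - 81 \left(-8 + 4 + 16\right) = 17774 - 81 \cdot 12 = 17774 - 972 = 16802$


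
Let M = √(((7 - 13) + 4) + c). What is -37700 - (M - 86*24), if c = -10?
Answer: -35636 - 2*I*√3 ≈ -35636.0 - 3.4641*I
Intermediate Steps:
M = 2*I*√3 (M = √(((7 - 13) + 4) - 10) = √((-6 + 4) - 10) = √(-2 - 10) = √(-12) = 2*I*√3 ≈ 3.4641*I)
-37700 - (M - 86*24) = -37700 - (2*I*√3 - 86*24) = -37700 - (2*I*√3 - 2064) = -37700 - (-2064 + 2*I*√3) = -37700 + (2064 - 2*I*√3) = -35636 - 2*I*√3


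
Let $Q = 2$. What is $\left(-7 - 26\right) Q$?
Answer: $-66$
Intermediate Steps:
$\left(-7 - 26\right) Q = \left(-7 - 26\right) 2 = \left(-33\right) 2 = -66$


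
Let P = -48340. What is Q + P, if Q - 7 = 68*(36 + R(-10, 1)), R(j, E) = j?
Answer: -46565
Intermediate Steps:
Q = 1775 (Q = 7 + 68*(36 - 10) = 7 + 68*26 = 7 + 1768 = 1775)
Q + P = 1775 - 48340 = -46565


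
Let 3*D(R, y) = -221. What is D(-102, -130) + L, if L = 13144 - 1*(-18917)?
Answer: 95962/3 ≈ 31987.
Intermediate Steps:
D(R, y) = -221/3 (D(R, y) = (⅓)*(-221) = -221/3)
L = 32061 (L = 13144 + 18917 = 32061)
D(-102, -130) + L = -221/3 + 32061 = 95962/3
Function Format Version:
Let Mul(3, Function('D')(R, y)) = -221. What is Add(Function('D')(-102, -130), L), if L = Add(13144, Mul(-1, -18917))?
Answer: Rational(95962, 3) ≈ 31987.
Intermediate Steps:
Function('D')(R, y) = Rational(-221, 3) (Function('D')(R, y) = Mul(Rational(1, 3), -221) = Rational(-221, 3))
L = 32061 (L = Add(13144, 18917) = 32061)
Add(Function('D')(-102, -130), L) = Add(Rational(-221, 3), 32061) = Rational(95962, 3)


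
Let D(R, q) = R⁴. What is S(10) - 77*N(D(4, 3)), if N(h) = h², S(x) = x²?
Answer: -5046172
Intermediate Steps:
S(10) - 77*N(D(4, 3)) = 10² - 77*(4⁴)² = 100 - 77*256² = 100 - 77*65536 = 100 - 5046272 = -5046172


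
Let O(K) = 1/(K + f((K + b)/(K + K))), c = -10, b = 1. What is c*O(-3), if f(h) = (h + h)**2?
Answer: 90/23 ≈ 3.9130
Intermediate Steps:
f(h) = 4*h**2 (f(h) = (2*h)**2 = 4*h**2)
O(K) = 1/(K + (1 + K)**2/K**2) (O(K) = 1/(K + 4*((K + 1)/(K + K))**2) = 1/(K + 4*((1 + K)/((2*K)))**2) = 1/(K + 4*((1 + K)*(1/(2*K)))**2) = 1/(K + 4*((1 + K)/(2*K))**2) = 1/(K + 4*((1 + K)**2/(4*K**2))) = 1/(K + (1 + K)**2/K**2))
c*O(-3) = -10*(-3)**2/((-3)**3 + (1 - 3)**2) = -90/(-27 + (-2)**2) = -90/(-27 + 4) = -90/(-23) = -90*(-1)/23 = -10*(-9/23) = 90/23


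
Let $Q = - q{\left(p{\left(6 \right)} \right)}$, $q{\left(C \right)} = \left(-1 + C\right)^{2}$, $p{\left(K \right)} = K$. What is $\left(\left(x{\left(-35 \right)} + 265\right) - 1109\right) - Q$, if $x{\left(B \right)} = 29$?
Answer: $-790$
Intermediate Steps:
$Q = -25$ ($Q = - \left(-1 + 6\right)^{2} = - 5^{2} = \left(-1\right) 25 = -25$)
$\left(\left(x{\left(-35 \right)} + 265\right) - 1109\right) - Q = \left(\left(29 + 265\right) - 1109\right) - -25 = \left(294 - 1109\right) + 25 = -815 + 25 = -790$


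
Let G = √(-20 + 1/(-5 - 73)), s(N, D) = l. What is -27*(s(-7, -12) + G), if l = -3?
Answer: 81 - 9*I*√121758/26 ≈ 81.0 - 120.79*I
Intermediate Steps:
s(N, D) = -3
G = I*√121758/78 (G = √(-20 + 1/(-78)) = √(-20 - 1/78) = √(-1561/78) = I*√121758/78 ≈ 4.4736*I)
-27*(s(-7, -12) + G) = -27*(-3 + I*√121758/78) = 81 - 9*I*√121758/26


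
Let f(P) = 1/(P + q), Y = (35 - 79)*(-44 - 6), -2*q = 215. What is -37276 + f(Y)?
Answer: -156000058/4185 ≈ -37276.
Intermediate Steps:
q = -215/2 (q = -½*215 = -215/2 ≈ -107.50)
Y = 2200 (Y = -44*(-50) = 2200)
f(P) = 1/(-215/2 + P) (f(P) = 1/(P - 215/2) = 1/(-215/2 + P))
-37276 + f(Y) = -37276 + 2/(-215 + 2*2200) = -37276 + 2/(-215 + 4400) = -37276 + 2/4185 = -156000058/4185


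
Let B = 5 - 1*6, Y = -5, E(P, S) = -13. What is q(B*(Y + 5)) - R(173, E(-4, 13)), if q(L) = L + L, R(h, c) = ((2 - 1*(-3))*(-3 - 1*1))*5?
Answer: 100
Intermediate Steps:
B = -1 (B = 5 - 6 = -1)
R(h, c) = -100 (R(h, c) = ((2 + 3)*(-3 - 1))*5 = (5*(-4))*5 = -20*5 = -100)
q(L) = 2*L
q(B*(Y + 5)) - R(173, E(-4, 13)) = 2*(-(-5 + 5)) - 1*(-100) = 2*(-1*0) + 100 = 2*0 + 100 = 0 + 100 = 100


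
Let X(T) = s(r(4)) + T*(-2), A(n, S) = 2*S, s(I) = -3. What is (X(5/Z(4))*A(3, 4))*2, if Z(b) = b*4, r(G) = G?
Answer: -58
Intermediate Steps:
Z(b) = 4*b
X(T) = -3 - 2*T (X(T) = -3 + T*(-2) = -3 - 2*T)
(X(5/Z(4))*A(3, 4))*2 = ((-3 - 10/(4*4))*(2*4))*2 = ((-3 - 10/16)*8)*2 = ((-3 - 2*5/16)*8)*2 = ((-3 - 5/8)*8)*2 = -29/8*8*2 = -29*2 = -58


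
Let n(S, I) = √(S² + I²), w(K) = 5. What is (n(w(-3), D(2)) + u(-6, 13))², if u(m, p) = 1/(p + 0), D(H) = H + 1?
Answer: 5747/169 + 2*√34/13 ≈ 34.903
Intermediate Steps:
D(H) = 1 + H
n(S, I) = √(I² + S²)
u(m, p) = 1/p
(n(w(-3), D(2)) + u(-6, 13))² = (√((1 + 2)² + 5²) + 1/13)² = (√(3² + 25) + 1/13)² = (√(9 + 25) + 1/13)² = (√34 + 1/13)² = (1/13 + √34)²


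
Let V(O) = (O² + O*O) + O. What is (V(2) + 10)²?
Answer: 400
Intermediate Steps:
V(O) = O + 2*O² (V(O) = (O² + O²) + O = 2*O² + O = O + 2*O²)
(V(2) + 10)² = (2*(1 + 2*2) + 10)² = (2*(1 + 4) + 10)² = (2*5 + 10)² = (10 + 10)² = 20² = 400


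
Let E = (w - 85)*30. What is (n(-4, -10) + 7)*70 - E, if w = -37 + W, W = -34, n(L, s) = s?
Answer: 4470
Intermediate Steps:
w = -71 (w = -37 - 34 = -71)
E = -4680 (E = (-71 - 85)*30 = -156*30 = -4680)
(n(-4, -10) + 7)*70 - E = (-10 + 7)*70 - 1*(-4680) = -3*70 + 4680 = -210 + 4680 = 4470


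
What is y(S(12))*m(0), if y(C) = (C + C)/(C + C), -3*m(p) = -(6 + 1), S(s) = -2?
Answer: 7/3 ≈ 2.3333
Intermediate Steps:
m(p) = 7/3 (m(p) = -(-1)*(6 + 1)/3 = -(-1)*7/3 = -⅓*(-7) = 7/3)
y(C) = 1 (y(C) = (2*C)/((2*C)) = (2*C)*(1/(2*C)) = 1)
y(S(12))*m(0) = 1*(7/3) = 7/3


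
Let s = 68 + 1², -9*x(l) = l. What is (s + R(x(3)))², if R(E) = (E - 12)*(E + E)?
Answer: 483025/81 ≈ 5963.3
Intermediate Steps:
x(l) = -l/9
s = 69 (s = 68 + 1 = 69)
R(E) = 2*E*(-12 + E) (R(E) = (-12 + E)*(2*E) = 2*E*(-12 + E))
(s + R(x(3)))² = (69 + 2*(-⅑*3)*(-12 - ⅑*3))² = (69 + 2*(-⅓)*(-12 - ⅓))² = (69 + 2*(-⅓)*(-37/3))² = (69 + 74/9)² = (695/9)² = 483025/81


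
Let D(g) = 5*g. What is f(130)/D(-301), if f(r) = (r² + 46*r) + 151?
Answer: -23031/1505 ≈ -15.303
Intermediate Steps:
f(r) = 151 + r² + 46*r
f(130)/D(-301) = (151 + 130² + 46*130)/((5*(-301))) = (151 + 16900 + 5980)/(-1505) = 23031*(-1/1505) = -23031/1505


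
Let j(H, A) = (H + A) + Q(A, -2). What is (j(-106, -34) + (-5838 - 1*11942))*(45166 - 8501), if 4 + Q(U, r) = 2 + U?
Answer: -658356740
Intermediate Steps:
Q(U, r) = -2 + U (Q(U, r) = -4 + (2 + U) = -2 + U)
j(H, A) = -2 + H + 2*A (j(H, A) = (H + A) + (-2 + A) = (A + H) + (-2 + A) = -2 + H + 2*A)
(j(-106, -34) + (-5838 - 1*11942))*(45166 - 8501) = ((-2 - 106 + 2*(-34)) + (-5838 - 1*11942))*(45166 - 8501) = ((-2 - 106 - 68) + (-5838 - 11942))*36665 = (-176 - 17780)*36665 = -17956*36665 = -658356740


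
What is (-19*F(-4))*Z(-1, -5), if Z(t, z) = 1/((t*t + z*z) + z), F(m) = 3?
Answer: -19/7 ≈ -2.7143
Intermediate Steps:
Z(t, z) = 1/(z + t² + z²) (Z(t, z) = 1/((t² + z²) + z) = 1/(z + t² + z²))
(-19*F(-4))*Z(-1, -5) = (-19*3)/(-5 + (-1)² + (-5)²) = -57/(-5 + 1 + 25) = -57/21 = -57*1/21 = -19/7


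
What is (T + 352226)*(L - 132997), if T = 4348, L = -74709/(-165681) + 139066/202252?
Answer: -44141880548470958325/930814267 ≈ -4.7423e+10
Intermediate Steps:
L = 2119479923/1861628534 (L = -74709*(-1/165681) + 139066*(1/202252) = 8301/18409 + 69533/101126 = 2119479923/1861628534 ≈ 1.1385)
(T + 352226)*(L - 132997) = (4348 + 352226)*(2119479923/1861628534 - 132997) = 356574*(-247588890656475/1861628534) = -44141880548470958325/930814267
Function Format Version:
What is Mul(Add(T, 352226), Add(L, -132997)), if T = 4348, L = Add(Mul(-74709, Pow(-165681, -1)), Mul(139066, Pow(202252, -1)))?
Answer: Rational(-44141880548470958325, 930814267) ≈ -4.7423e+10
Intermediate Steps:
L = Rational(2119479923, 1861628534) (L = Add(Mul(-74709, Rational(-1, 165681)), Mul(139066, Rational(1, 202252))) = Add(Rational(8301, 18409), Rational(69533, 101126)) = Rational(2119479923, 1861628534) ≈ 1.1385)
Mul(Add(T, 352226), Add(L, -132997)) = Mul(Add(4348, 352226), Add(Rational(2119479923, 1861628534), -132997)) = Mul(356574, Rational(-247588890656475, 1861628534)) = Rational(-44141880548470958325, 930814267)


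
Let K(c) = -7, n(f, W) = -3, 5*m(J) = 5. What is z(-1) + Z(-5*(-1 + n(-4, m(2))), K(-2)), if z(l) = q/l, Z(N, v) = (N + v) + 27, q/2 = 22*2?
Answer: -48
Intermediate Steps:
m(J) = 1 (m(J) = (⅕)*5 = 1)
q = 88 (q = 2*(22*2) = 2*44 = 88)
Z(N, v) = 27 + N + v
z(l) = 88/l
z(-1) + Z(-5*(-1 + n(-4, m(2))), K(-2)) = 88/(-1) + (27 - 5*(-1 - 3) - 7) = 88*(-1) + (27 - 5*(-4) - 7) = -88 + (27 + 20 - 7) = -88 + 40 = -48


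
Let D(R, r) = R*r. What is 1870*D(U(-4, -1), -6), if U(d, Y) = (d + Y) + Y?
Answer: 67320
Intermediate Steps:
U(d, Y) = d + 2*Y (U(d, Y) = (Y + d) + Y = d + 2*Y)
1870*D(U(-4, -1), -6) = 1870*((-4 + 2*(-1))*(-6)) = 1870*((-4 - 2)*(-6)) = 1870*(-6*(-6)) = 1870*36 = 67320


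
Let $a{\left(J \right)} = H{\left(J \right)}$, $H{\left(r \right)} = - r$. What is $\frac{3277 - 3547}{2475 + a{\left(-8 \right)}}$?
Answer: $- \frac{270}{2483} \approx -0.10874$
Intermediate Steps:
$a{\left(J \right)} = - J$
$\frac{3277 - 3547}{2475 + a{\left(-8 \right)}} = \frac{3277 - 3547}{2475 - -8} = - \frac{270}{2475 + 8} = - \frac{270}{2483}$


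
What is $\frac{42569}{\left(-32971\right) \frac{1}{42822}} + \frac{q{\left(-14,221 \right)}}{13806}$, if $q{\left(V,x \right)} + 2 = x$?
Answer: $- \frac{8388936075353}{151732542} \approx -55288.0$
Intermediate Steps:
$q{\left(V,x \right)} = -2 + x$
$\frac{42569}{\left(-32971\right) \frac{1}{42822}} + \frac{q{\left(-14,221 \right)}}{13806} = \frac{42569}{\left(-32971\right) \frac{1}{42822}} + \frac{-2 + 221}{13806} = \frac{42569}{\left(-32971\right) \frac{1}{42822}} + 219 \cdot \frac{1}{13806} = \frac{42569}{- \frac{32971}{42822}} + \frac{73}{4602} = 42569 \left(- \frac{42822}{32971}\right) + \frac{73}{4602} = - \frac{1822889718}{32971} + \frac{73}{4602} = - \frac{8388936075353}{151732542}$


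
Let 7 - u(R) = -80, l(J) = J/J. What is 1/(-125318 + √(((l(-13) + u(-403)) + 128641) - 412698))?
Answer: -125318/15704885093 - I*√283969/15704885093 ≈ -7.9796e-6 - 3.3931e-8*I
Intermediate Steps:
l(J) = 1
u(R) = 87 (u(R) = 7 - 1*(-80) = 7 + 80 = 87)
1/(-125318 + √(((l(-13) + u(-403)) + 128641) - 412698)) = 1/(-125318 + √(((1 + 87) + 128641) - 412698)) = 1/(-125318 + √((88 + 128641) - 412698)) = 1/(-125318 + √(128729 - 412698)) = 1/(-125318 + √(-283969)) = 1/(-125318 + I*√283969)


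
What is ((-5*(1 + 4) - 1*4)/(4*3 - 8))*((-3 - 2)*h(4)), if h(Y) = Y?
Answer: 145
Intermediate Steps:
((-5*(1 + 4) - 1*4)/(4*3 - 8))*((-3 - 2)*h(4)) = ((-5*(1 + 4) - 1*4)/(4*3 - 8))*((-3 - 2)*4) = ((-5*5 - 4)/(12 - 8))*(-5*4) = ((-25 - 4)/4)*(-20) = -29*¼*(-20) = -29/4*(-20) = 145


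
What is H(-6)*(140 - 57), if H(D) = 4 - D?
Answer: 830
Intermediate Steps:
H(-6)*(140 - 57) = (4 - 1*(-6))*(140 - 57) = (4 + 6)*83 = 10*83 = 830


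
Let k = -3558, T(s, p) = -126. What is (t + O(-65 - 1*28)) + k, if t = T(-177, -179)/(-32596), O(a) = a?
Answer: -59503935/16298 ≈ -3651.0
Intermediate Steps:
t = 63/16298 (t = -126/(-32596) = -126*(-1/32596) = 63/16298 ≈ 0.0038655)
(t + O(-65 - 1*28)) + k = (63/16298 + (-65 - 1*28)) - 3558 = (63/16298 + (-65 - 28)) - 3558 = (63/16298 - 93) - 3558 = -1515651/16298 - 3558 = -59503935/16298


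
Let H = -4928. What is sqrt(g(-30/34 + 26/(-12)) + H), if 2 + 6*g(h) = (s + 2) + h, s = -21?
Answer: I*sqrt(51312613)/102 ≈ 70.228*I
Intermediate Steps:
g(h) = -7/2 + h/6 (g(h) = -1/3 + ((-21 + 2) + h)/6 = -1/3 + (-19 + h)/6 = -1/3 + (-19/6 + h/6) = -7/2 + h/6)
sqrt(g(-30/34 + 26/(-12)) + H) = sqrt((-7/2 + (-30/34 + 26/(-12))/6) - 4928) = sqrt((-7/2 + (-30*1/34 + 26*(-1/12))/6) - 4928) = sqrt((-7/2 + (-15/17 - 13/6)/6) - 4928) = sqrt((-7/2 + (1/6)*(-311/102)) - 4928) = sqrt((-7/2 - 311/612) - 4928) = sqrt(-2453/612 - 4928) = sqrt(-3018389/612) = I*sqrt(51312613)/102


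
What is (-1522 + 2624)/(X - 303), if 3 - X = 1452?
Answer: -551/876 ≈ -0.62900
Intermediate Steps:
X = -1449 (X = 3 - 1*1452 = 3 - 1452 = -1449)
(-1522 + 2624)/(X - 303) = (-1522 + 2624)/(-1449 - 303) = 1102/(-1752) = 1102*(-1/1752) = -551/876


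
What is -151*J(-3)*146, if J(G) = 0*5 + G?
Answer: 66138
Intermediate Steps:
J(G) = G (J(G) = 0 + G = G)
-151*J(-3)*146 = -151*(-3)*146 = 453*146 = 66138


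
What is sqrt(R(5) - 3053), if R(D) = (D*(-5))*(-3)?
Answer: I*sqrt(2978) ≈ 54.571*I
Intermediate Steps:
R(D) = 15*D (R(D) = -5*D*(-3) = 15*D)
sqrt(R(5) - 3053) = sqrt(15*5 - 3053) = sqrt(75 - 3053) = sqrt(-2978) = I*sqrt(2978)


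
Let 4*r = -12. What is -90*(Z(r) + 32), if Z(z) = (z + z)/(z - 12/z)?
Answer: -2340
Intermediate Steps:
r = -3 (r = (¼)*(-12) = -3)
Z(z) = 2*z/(z - 12/z) (Z(z) = (2*z)/(z - 12/z) = 2*z/(z - 12/z))
-90*(Z(r) + 32) = -90*(2*(-3)²/(-12 + (-3)²) + 32) = -90*(2*9/(-12 + 9) + 32) = -90*(2*9/(-3) + 32) = -90*(2*9*(-⅓) + 32) = -90*(-6 + 32) = -90*26 = -2340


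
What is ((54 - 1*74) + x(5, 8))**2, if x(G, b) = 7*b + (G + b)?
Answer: 2401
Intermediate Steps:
x(G, b) = G + 8*b
((54 - 1*74) + x(5, 8))**2 = ((54 - 1*74) + (5 + 8*8))**2 = ((54 - 74) + (5 + 64))**2 = (-20 + 69)**2 = 49**2 = 2401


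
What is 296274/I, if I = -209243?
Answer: -296274/209243 ≈ -1.4159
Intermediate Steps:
296274/I = 296274/(-209243) = 296274*(-1/209243) = -296274/209243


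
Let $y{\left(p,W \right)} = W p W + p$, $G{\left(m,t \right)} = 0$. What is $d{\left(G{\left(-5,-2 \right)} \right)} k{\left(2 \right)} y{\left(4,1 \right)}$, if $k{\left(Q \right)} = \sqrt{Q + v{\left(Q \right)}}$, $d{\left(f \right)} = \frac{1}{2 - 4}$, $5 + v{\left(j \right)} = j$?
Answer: $- 4 i \approx - 4.0 i$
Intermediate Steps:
$v{\left(j \right)} = -5 + j$
$y{\left(p,W \right)} = p + p W^{2}$ ($y{\left(p,W \right)} = p W^{2} + p = p + p W^{2}$)
$d{\left(f \right)} = - \frac{1}{2}$ ($d{\left(f \right)} = \frac{1}{-2} = - \frac{1}{2}$)
$k{\left(Q \right)} = \sqrt{-5 + 2 Q}$ ($k{\left(Q \right)} = \sqrt{Q + \left(-5 + Q\right)} = \sqrt{-5 + 2 Q}$)
$d{\left(G{\left(-5,-2 \right)} \right)} k{\left(2 \right)} y{\left(4,1 \right)} = - \frac{\sqrt{-5 + 2 \cdot 2}}{2} \cdot 4 \left(1 + 1^{2}\right) = - \frac{\sqrt{-5 + 4}}{2} \cdot 4 \left(1 + 1\right) = - \frac{\sqrt{-1}}{2} \cdot 4 \cdot 2 = - \frac{i}{2} \cdot 8 = - 4 i$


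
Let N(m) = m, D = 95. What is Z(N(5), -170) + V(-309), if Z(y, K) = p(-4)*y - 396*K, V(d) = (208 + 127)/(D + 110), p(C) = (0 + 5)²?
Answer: 2765312/41 ≈ 67447.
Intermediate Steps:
p(C) = 25 (p(C) = 5² = 25)
V(d) = 67/41 (V(d) = (208 + 127)/(95 + 110) = 335/205 = 335*(1/205) = 67/41)
Z(y, K) = -396*K + 25*y (Z(y, K) = 25*y - 396*K = -396*K + 25*y)
Z(N(5), -170) + V(-309) = (-396*(-170) + 25*5) + 67/41 = (67320 + 125) + 67/41 = 67445 + 67/41 = 2765312/41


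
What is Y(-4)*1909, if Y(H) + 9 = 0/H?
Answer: -17181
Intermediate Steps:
Y(H) = -9 (Y(H) = -9 + 0/H = -9 + 0 = -9)
Y(-4)*1909 = -9*1909 = -17181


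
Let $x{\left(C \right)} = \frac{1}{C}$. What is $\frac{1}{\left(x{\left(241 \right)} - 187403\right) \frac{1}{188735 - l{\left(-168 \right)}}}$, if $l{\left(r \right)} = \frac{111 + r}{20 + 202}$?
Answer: $- \frac{3365904569}{3342145028} \approx -1.0071$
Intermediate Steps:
$l{\left(r \right)} = \frac{1}{2} + \frac{r}{222}$ ($l{\left(r \right)} = \frac{111 + r}{222} = \left(111 + r\right) \frac{1}{222} = \frac{1}{2} + \frac{r}{222}$)
$\frac{1}{\left(x{\left(241 \right)} - 187403\right) \frac{1}{188735 - l{\left(-168 \right)}}} = \frac{1}{\left(\frac{1}{241} - 187403\right) \frac{1}{188735 - \left(\frac{1}{2} + \frac{1}{222} \left(-168\right)\right)}} = \frac{1}{\left(\frac{1}{241} - 187403\right) \frac{1}{188735 - \left(\frac{1}{2} - \frac{28}{37}\right)}} = \frac{1}{\left(- \frac{45164122}{241}\right) \frac{1}{188735 - - \frac{19}{74}}} = \frac{1}{\left(- \frac{45164122}{241}\right) \frac{1}{188735 + \frac{19}{74}}} = \frac{1}{\left(- \frac{45164122}{241}\right) \frac{1}{\frac{13966409}{74}}} = \frac{1}{\left(- \frac{45164122}{241}\right) \frac{74}{13966409}} = \frac{1}{- \frac{3342145028}{3365904569}} = - \frac{3365904569}{3342145028}$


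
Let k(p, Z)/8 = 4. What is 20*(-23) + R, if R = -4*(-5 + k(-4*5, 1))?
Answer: -568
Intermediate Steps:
k(p, Z) = 32 (k(p, Z) = 8*4 = 32)
R = -108 (R = -4*(-5 + 32) = -4*27 = -108)
20*(-23) + R = 20*(-23) - 108 = -460 - 108 = -568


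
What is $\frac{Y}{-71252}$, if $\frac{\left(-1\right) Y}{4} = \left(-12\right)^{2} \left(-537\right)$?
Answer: $- \frac{77328}{17813} \approx -4.3411$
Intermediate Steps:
$Y = 309312$ ($Y = - 4 \left(-12\right)^{2} \left(-537\right) = - 4 \cdot 144 \left(-537\right) = \left(-4\right) \left(-77328\right) = 309312$)
$\frac{Y}{-71252} = \frac{309312}{-71252} = 309312 \left(- \frac{1}{71252}\right) = - \frac{77328}{17813}$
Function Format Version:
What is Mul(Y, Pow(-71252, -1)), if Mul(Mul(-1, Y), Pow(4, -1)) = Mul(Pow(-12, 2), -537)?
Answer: Rational(-77328, 17813) ≈ -4.3411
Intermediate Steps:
Y = 309312 (Y = Mul(-4, Mul(Pow(-12, 2), -537)) = Mul(-4, Mul(144, -537)) = Mul(-4, -77328) = 309312)
Mul(Y, Pow(-71252, -1)) = Mul(309312, Pow(-71252, -1)) = Mul(309312, Rational(-1, 71252)) = Rational(-77328, 17813)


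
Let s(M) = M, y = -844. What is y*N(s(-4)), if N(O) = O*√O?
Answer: 6752*I ≈ 6752.0*I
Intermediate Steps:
N(O) = O^(3/2)
y*N(s(-4)) = -(-6752)*I = 6752*I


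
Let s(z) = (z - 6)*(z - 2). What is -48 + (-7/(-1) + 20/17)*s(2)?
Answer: -48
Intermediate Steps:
s(z) = (-6 + z)*(-2 + z)
-48 + (-7/(-1) + 20/17)*s(2) = -48 + (-7/(-1) + 20/17)*(12 + 2² - 8*2) = -48 + (-7*(-1) + 20*(1/17))*(12 + 4 - 16) = -48 + (7 + 20/17)*0 = -48 + (139/17)*0 = -48 + 0 = -48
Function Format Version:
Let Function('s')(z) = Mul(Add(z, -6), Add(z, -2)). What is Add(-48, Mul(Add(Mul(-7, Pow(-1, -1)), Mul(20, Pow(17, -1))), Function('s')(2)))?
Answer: -48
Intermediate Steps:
Function('s')(z) = Mul(Add(-6, z), Add(-2, z))
Add(-48, Mul(Add(Mul(-7, Pow(-1, -1)), Mul(20, Pow(17, -1))), Function('s')(2))) = Add(-48, Mul(Add(Mul(-7, Pow(-1, -1)), Mul(20, Pow(17, -1))), Add(12, Pow(2, 2), Mul(-8, 2)))) = Add(-48, Mul(Add(Mul(-7, -1), Mul(20, Rational(1, 17))), Add(12, 4, -16))) = Add(-48, Mul(Add(7, Rational(20, 17)), 0)) = Add(-48, Mul(Rational(139, 17), 0)) = Add(-48, 0) = -48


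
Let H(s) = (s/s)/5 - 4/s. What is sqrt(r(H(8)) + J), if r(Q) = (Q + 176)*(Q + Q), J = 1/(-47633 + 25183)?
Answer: 2*I*sqrt(132829915)/2245 ≈ 10.267*I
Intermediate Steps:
J = -1/22450 (J = 1/(-22450) = -1/22450 ≈ -4.4543e-5)
H(s) = 1/5 - 4/s (H(s) = 1*(1/5) - 4/s = 1/5 - 4/s)
r(Q) = 2*Q*(176 + Q) (r(Q) = (176 + Q)*(2*Q) = 2*Q*(176 + Q))
sqrt(r(H(8)) + J) = sqrt(2*((1/5)*(-20 + 8)/8)*(176 + (1/5)*(-20 + 8)/8) - 1/22450) = sqrt(2*((1/5)*(1/8)*(-12))*(176 + (1/5)*(1/8)*(-12)) - 1/22450) = sqrt(2*(-3/10)*(176 - 3/10) - 1/22450) = sqrt(2*(-3/10)*(1757/10) - 1/22450) = sqrt(-5271/50 - 1/22450) = sqrt(-236668/2245) = 2*I*sqrt(132829915)/2245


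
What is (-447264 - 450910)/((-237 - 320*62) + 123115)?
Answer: -449087/51519 ≈ -8.7169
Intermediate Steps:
(-447264 - 450910)/((-237 - 320*62) + 123115) = -898174/((-237 - 19840) + 123115) = -898174/(-20077 + 123115) = -898174/103038 = -898174*1/103038 = -449087/51519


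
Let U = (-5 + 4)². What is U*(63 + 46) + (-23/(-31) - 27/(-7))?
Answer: 24651/217 ≈ 113.60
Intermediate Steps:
U = 1 (U = (-1)² = 1)
U*(63 + 46) + (-23/(-31) - 27/(-7)) = 1*(63 + 46) + (-23/(-31) - 27/(-7)) = 1*109 + (-23*(-1/31) - 27*(-⅐)) = 109 + (23/31 + 27/7) = 109 + 998/217 = 24651/217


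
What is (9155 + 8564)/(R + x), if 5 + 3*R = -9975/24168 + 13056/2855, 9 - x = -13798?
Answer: 21449203880/16713310813 ≈ 1.2834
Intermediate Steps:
x = 13807 (x = 9 - 1*(-13798) = 9 + 13798 = 13807)
R = -338827/1210520 (R = -5/3 + (-9975/24168 + 13056/2855)/3 = -5/3 + (-9975*1/24168 + 13056*(1/2855))/3 = -5/3 + (-175/424 + 13056/2855)/3 = -5/3 + (⅓)*(5036119/1210520) = -5/3 + 5036119/3631560 = -338827/1210520 ≈ -0.27990)
(9155 + 8564)/(R + x) = (9155 + 8564)/(-338827/1210520 + 13807) = 17719/(16713310813/1210520) = 17719*(1210520/16713310813) = 21449203880/16713310813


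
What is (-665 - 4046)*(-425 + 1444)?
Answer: -4800509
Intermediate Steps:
(-665 - 4046)*(-425 + 1444) = -4711*1019 = -4800509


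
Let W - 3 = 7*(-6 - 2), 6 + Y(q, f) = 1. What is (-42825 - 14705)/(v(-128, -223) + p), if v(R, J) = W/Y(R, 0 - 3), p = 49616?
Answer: -287650/248133 ≈ -1.1593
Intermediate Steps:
Y(q, f) = -5 (Y(q, f) = -6 + 1 = -5)
W = -53 (W = 3 + 7*(-6 - 2) = 3 + 7*(-8) = 3 - 56 = -53)
v(R, J) = 53/5 (v(R, J) = -53/(-5) = -53*(-⅕) = 53/5)
(-42825 - 14705)/(v(-128, -223) + p) = (-42825 - 14705)/(53/5 + 49616) = -57530/248133/5 = -57530*5/248133 = -287650/248133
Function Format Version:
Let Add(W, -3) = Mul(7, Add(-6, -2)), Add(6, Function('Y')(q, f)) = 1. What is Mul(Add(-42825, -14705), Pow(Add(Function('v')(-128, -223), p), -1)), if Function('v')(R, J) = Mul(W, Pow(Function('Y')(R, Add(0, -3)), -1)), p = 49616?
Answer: Rational(-287650, 248133) ≈ -1.1593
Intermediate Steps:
Function('Y')(q, f) = -5 (Function('Y')(q, f) = Add(-6, 1) = -5)
W = -53 (W = Add(3, Mul(7, Add(-6, -2))) = Add(3, Mul(7, -8)) = Add(3, -56) = -53)
Function('v')(R, J) = Rational(53, 5) (Function('v')(R, J) = Mul(-53, Pow(-5, -1)) = Mul(-53, Rational(-1, 5)) = Rational(53, 5))
Mul(Add(-42825, -14705), Pow(Add(Function('v')(-128, -223), p), -1)) = Mul(Add(-42825, -14705), Pow(Add(Rational(53, 5), 49616), -1)) = Mul(-57530, Pow(Rational(248133, 5), -1)) = Mul(-57530, Rational(5, 248133)) = Rational(-287650, 248133)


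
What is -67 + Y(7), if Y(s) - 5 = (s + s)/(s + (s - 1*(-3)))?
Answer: -1040/17 ≈ -61.176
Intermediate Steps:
Y(s) = 5 + 2*s/(3 + 2*s) (Y(s) = 5 + (s + s)/(s + (s - 1*(-3))) = 5 + (2*s)/(s + (s + 3)) = 5 + (2*s)/(s + (3 + s)) = 5 + (2*s)/(3 + 2*s) = 5 + 2*s/(3 + 2*s))
-67 + Y(7) = -67 + 3*(5 + 4*7)/(3 + 2*7) = -67 + 3*(5 + 28)/(3 + 14) = -67 + 3*33/17 = -67 + 3*(1/17)*33 = -67 + 99/17 = -1040/17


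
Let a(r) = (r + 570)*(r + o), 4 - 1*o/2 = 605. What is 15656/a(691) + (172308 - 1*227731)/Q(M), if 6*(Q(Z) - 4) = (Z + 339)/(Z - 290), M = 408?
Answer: -8428280525796/768734603 ≈ -10964.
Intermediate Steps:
Q(Z) = 4 + (339 + Z)/(6*(-290 + Z)) (Q(Z) = 4 + ((Z + 339)/(Z - 290))/6 = 4 + ((339 + Z)/(-290 + Z))/6 = 4 + (339 + Z)/(6*(-290 + Z)))
o = -1202 (o = 8 - 2*605 = 8 - 1210 = -1202)
a(r) = (-1202 + r)*(570 + r) (a(r) = (r + 570)*(r - 1202) = (570 + r)*(-1202 + r) = (-1202 + r)*(570 + r))
15656/a(691) + (172308 - 1*227731)/Q(M) = 15656/(-685140 + 691² - 632*691) + (172308 - 1*227731)/(((-6621 + 25*408)/(6*(-290 + 408)))) = 15656/(-685140 + 477481 - 436712) + (172308 - 227731)/(((⅙)*(-6621 + 10200)/118)) = 15656/(-644371) - 55423/((⅙)*(1/118)*3579) = 15656*(-1/644371) - 55423/1193/236 = -15656/644371 - 55423*236/1193 = -15656/644371 - 13079828/1193 = -8428280525796/768734603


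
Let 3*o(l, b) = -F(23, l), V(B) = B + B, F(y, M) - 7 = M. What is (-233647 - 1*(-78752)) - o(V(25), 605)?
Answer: -154876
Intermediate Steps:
F(y, M) = 7 + M
V(B) = 2*B
o(l, b) = -7/3 - l/3 (o(l, b) = (-(7 + l))/3 = (-7 - l)/3 = -7/3 - l/3)
(-233647 - 1*(-78752)) - o(V(25), 605) = (-233647 - 1*(-78752)) - (-7/3 - 2*25/3) = (-233647 + 78752) - (-7/3 - 1/3*50) = -154895 - (-7/3 - 50/3) = -154895 - 1*(-19) = -154895 + 19 = -154876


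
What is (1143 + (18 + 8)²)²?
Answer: 3308761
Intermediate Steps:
(1143 + (18 + 8)²)² = (1143 + 26²)² = (1143 + 676)² = 1819² = 3308761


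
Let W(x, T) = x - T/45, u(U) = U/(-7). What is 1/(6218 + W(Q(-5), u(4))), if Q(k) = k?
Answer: 315/1957099 ≈ 0.00016095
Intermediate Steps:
u(U) = -U/7 (u(U) = U*(-1/7) = -U/7)
W(x, T) = x - T/45
1/(6218 + W(Q(-5), u(4))) = 1/(6218 + (-5 - (-1)*4/315)) = 1/(6218 + (-5 - 1/45*(-4/7))) = 1/(6218 + (-5 + 4/315)) = 1/(6218 - 1571/315) = 1/(1957099/315) = 315/1957099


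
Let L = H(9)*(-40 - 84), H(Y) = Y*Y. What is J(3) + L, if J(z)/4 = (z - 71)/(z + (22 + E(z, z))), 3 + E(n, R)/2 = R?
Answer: -251372/25 ≈ -10055.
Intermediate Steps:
E(n, R) = -6 + 2*R
J(z) = 4*(-71 + z)/(16 + 3*z) (J(z) = 4*((z - 71)/(z + (22 + (-6 + 2*z)))) = 4*((-71 + z)/(z + (16 + 2*z))) = 4*((-71 + z)/(16 + 3*z)) = 4*(-71 + z)/(16 + 3*z))
H(Y) = Y²
L = -10044 (L = 9²*(-40 - 84) = 81*(-124) = -10044)
J(3) + L = 4*(-71 + 3)/(16 + 3*3) - 10044 = 4*(-68)/(16 + 9) - 10044 = 4*(-68)/25 - 10044 = 4*(1/25)*(-68) - 10044 = -272/25 - 10044 = -251372/25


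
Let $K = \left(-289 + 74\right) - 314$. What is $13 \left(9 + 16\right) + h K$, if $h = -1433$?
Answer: $758382$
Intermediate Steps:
$K = -529$ ($K = -215 - 314 = -529$)
$13 \left(9 + 16\right) + h K = 13 \left(9 + 16\right) - -758057 = 13 \cdot 25 + 758057 = 325 + 758057 = 758382$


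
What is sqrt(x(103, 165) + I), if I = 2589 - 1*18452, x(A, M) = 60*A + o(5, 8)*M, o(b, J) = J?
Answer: I*sqrt(8363) ≈ 91.449*I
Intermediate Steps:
x(A, M) = 8*M + 60*A (x(A, M) = 60*A + 8*M = 8*M + 60*A)
I = -15863 (I = 2589 - 18452 = -15863)
sqrt(x(103, 165) + I) = sqrt((8*165 + 60*103) - 15863) = sqrt((1320 + 6180) - 15863) = sqrt(7500 - 15863) = sqrt(-8363) = I*sqrt(8363)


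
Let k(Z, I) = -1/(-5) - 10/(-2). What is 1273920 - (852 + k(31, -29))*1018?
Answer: 2006452/5 ≈ 4.0129e+5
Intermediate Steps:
k(Z, I) = 26/5 (k(Z, I) = -1*(-⅕) - 10*(-½) = ⅕ + 5 = 26/5)
1273920 - (852 + k(31, -29))*1018 = 1273920 - (852 + 26/5)*1018 = 1273920 - 4286*1018/5 = 1273920 - 1*4363148/5 = 1273920 - 4363148/5 = 2006452/5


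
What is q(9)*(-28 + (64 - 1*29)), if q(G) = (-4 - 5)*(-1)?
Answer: 63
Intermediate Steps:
q(G) = 9 (q(G) = -9*(-1) = 9)
q(9)*(-28 + (64 - 1*29)) = 9*(-28 + (64 - 1*29)) = 9*(-28 + (64 - 29)) = 9*(-28 + 35) = 9*7 = 63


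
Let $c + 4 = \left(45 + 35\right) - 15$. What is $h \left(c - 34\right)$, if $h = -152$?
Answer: $-4104$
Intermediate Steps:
$c = 61$ ($c = -4 + \left(\left(45 + 35\right) - 15\right) = -4 + \left(80 - 15\right) = -4 + 65 = 61$)
$h \left(c - 34\right) = - 152 \left(61 - 34\right) = \left(-152\right) 27 = -4104$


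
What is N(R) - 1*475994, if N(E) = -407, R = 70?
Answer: -476401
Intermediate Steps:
N(R) - 1*475994 = -407 - 1*475994 = -407 - 475994 = -476401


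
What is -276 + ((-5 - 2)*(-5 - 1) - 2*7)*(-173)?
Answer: -5120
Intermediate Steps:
-276 + ((-5 - 2)*(-5 - 1) - 2*7)*(-173) = -276 + (-7*(-6) - 14)*(-173) = -276 + (42 - 14)*(-173) = -276 + 28*(-173) = -276 - 4844 = -5120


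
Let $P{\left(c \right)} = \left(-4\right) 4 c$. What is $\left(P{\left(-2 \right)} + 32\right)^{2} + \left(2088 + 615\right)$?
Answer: $6799$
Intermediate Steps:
$P{\left(c \right)} = - 16 c$
$\left(P{\left(-2 \right)} + 32\right)^{2} + \left(2088 + 615\right) = \left(\left(-16\right) \left(-2\right) + 32\right)^{2} + \left(2088 + 615\right) = \left(32 + 32\right)^{2} + 2703 = 64^{2} + 2703 = 4096 + 2703 = 6799$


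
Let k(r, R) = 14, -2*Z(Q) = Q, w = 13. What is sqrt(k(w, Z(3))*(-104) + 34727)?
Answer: 7*sqrt(679) ≈ 182.40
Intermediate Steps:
Z(Q) = -Q/2
sqrt(k(w, Z(3))*(-104) + 34727) = sqrt(14*(-104) + 34727) = sqrt(-1456 + 34727) = sqrt(33271) = 7*sqrt(679)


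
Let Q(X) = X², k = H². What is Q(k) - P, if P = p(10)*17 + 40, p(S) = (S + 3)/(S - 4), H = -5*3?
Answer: 303289/6 ≈ 50548.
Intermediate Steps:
H = -15
p(S) = (3 + S)/(-4 + S)
P = 461/6 (P = ((3 + 10)/(-4 + 10))*17 + 40 = (13/6)*17 + 40 = 221/6 + 40 = 461/6 ≈ 76.833)
k = 225 (k = (-15)² = 225)
Q(k) - P = 225² - 1*461/6 = 50625 - 461/6 = 303289/6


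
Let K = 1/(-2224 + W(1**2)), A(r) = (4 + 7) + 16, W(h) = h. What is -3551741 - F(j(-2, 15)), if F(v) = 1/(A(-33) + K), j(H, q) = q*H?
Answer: -213175497043/60020 ≈ -3.5517e+6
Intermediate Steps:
A(r) = 27 (A(r) = 11 + 16 = 27)
K = -1/2223 (K = 1/(-2224 + 1**2) = 1/(-2224 + 1) = 1/(-2223) = -1/2223 ≈ -0.00044984)
j(H, q) = H*q
F(v) = 2223/60020 (F(v) = 1/(27 - 1/2223) = 1/(60020/2223) = 2223/60020)
-3551741 - F(j(-2, 15)) = -3551741 - 1*2223/60020 = -3551741 - 2223/60020 = -213175497043/60020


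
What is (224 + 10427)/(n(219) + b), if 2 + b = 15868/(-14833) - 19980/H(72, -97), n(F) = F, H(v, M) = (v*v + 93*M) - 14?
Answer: 608405175833/12630704283 ≈ 48.169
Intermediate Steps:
H(v, M) = -14 + v² + 93*M (H(v, M) = (v² + 93*M) - 14 = -14 + v² + 93*M)
b = 121011906/57121883 (b = -2 + (15868/(-14833) - 19980/(-14 + 72² + 93*(-97))) = -2 + (15868*(-1/14833) - 19980/(-14 + 5184 - 9021)) = -2 + (-15868/14833 - 19980/(-3851)) = -2 + (-15868/14833 - 19980*(-1/3851)) = -2 + (-15868/14833 + 19980/3851) = -2 + 235255672/57121883 = 121011906/57121883 ≈ 2.1185)
(224 + 10427)/(n(219) + b) = (224 + 10427)/(219 + 121011906/57121883) = 10651/(12630704283/57121883) = 10651*(57121883/12630704283) = 608405175833/12630704283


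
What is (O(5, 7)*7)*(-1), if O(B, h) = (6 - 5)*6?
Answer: -42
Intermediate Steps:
O(B, h) = 6 (O(B, h) = 1*6 = 6)
(O(5, 7)*7)*(-1) = (6*7)*(-1) = 42*(-1) = -42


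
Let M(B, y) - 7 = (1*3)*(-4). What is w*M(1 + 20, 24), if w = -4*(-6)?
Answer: -120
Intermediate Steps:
M(B, y) = -5 (M(B, y) = 7 + (1*3)*(-4) = 7 + 3*(-4) = 7 - 12 = -5)
w = 24
w*M(1 + 20, 24) = 24*(-5) = -120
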